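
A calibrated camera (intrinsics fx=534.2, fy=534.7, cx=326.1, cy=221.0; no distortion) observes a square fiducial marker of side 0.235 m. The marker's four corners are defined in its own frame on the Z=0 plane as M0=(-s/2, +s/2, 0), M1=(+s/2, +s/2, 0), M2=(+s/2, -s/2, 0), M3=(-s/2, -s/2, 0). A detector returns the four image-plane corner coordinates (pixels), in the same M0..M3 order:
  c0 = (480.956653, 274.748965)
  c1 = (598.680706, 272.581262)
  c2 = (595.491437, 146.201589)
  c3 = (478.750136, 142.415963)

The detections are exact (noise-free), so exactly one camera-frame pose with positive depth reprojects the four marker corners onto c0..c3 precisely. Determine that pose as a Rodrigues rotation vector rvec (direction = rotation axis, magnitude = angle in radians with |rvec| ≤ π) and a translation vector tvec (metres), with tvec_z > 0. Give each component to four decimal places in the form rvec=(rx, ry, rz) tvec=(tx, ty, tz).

Intrinsics K: fx=534.2, fy=534.7, cx=326.1, cy=221.0
Marker side s = 0.235 m; corners in marker frame (Z=0):
  M0 = (-0.1175, +0.1175, 0)
  M1 = (+0.1175, +0.1175, 0)
  M2 = (+0.1175, -0.1175, 0)
  M3 = (-0.1175, -0.1175, 0)
Detected image corners:
  c0 = (480.956653, 274.748965) px
  c1 = (598.680706, 272.581262) px
  c2 = (595.491437, 146.201589) px
  c3 = (478.750136, 142.415963) px
Planar DLT: solve 8×8 A·h = b for H (H[2,2]=1):
  H  [+604.44252 -10.10967 +539.81394]
  H  [+44.48299 +541.76257 +208.69087]
  H  [+0.19609 -0.04018 +1.00000]
B = K⁻¹H; ‖b₁‖=1.030616, ‖b₂‖=1.030616; λ = 2/(‖b₁‖+‖b₂‖) = 0.970293, sign → tz>0 ⇒ λ=+0.970293
r₁ = λ·B[:,0] = (+0.98173,+0.00208,+0.19027); r₂ = λ·B[:,1] = (+0.00544,+0.99922,-0.03899)
r₃ = r₁×r₂ = (-0.19020,+0.03931,+0.98096); SVD([r₁ r₂ r₃]) → R = UVᵀ:
  R  [+0.98173 +0.00544 -0.19020]
  R  [+0.00208 +0.99922 +0.03931]
  R  [+0.19027 -0.03899 +0.98096]
t = (+0.38818, -0.02234, +0.97029) m
tr R = 2.961913; θ = arccos((tr R − 1)/2) = 0.195471 rad = 11.200°
axis k = ((R−Rᵀ)₃₂, (R−Rᵀ)₁₃, (R−Rᵀ)₂₁) / (2 sinθ) = (-0.201578, -0.979434, -0.008646)
rvec = θ·k = (-0.039403, -0.191451, -0.001690)

rvec=(-0.0394, -0.1915, -0.0017) tvec=(0.3882, -0.0223, 0.9703)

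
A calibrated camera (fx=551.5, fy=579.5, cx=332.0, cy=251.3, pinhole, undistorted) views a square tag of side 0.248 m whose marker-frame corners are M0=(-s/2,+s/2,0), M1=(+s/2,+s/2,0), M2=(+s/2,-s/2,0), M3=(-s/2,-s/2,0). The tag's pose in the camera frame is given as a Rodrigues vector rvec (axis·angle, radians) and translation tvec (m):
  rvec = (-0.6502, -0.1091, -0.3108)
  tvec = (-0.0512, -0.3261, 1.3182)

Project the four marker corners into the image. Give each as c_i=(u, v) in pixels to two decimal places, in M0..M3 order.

Intrinsics K: fx=551.5, fy=579.5, cx=332.0, cy=251.3
Marker side s = 0.248 m; corners in marker frame (Z=0):
  M0 = (-0.1240, +0.1240, 0)
  M1 = (+0.1240, +0.1240, 0)
  M2 = (+0.1240, -0.1240, 0)
  M3 = (-0.1240, -0.1240, 0)
rvec = (-0.6502, -0.1091, -0.3108), |rvec| = θ = 0.72888 rad = 41.761°
Rodrigues: sinθ=0.66603, 1−cosθ=0.25408; R = I + sinθ·[k]× + (1−cosθ)·[k]×²:
    [+0.94811 +0.31793 -0.00305]
    [-0.25008 +0.75162 +0.61036]
    [+0.19634 -0.57792 +0.79212]
t = (-0.0512, -0.3261, 1.3182) m
M0: Pc = R·M0+t = (-0.12934, -0.20189, +1.22219); u = 551.5·(-0.12934)/1.22219 + 332.0 = 273.6357, v = 579.5·(-0.20189)/1.22219 + 251.3 = 155.5742
M1: Pc = R·M1+t = (+0.10579, -0.26391, +1.27088); u = 551.5·(+0.10579)/1.27088 + 332.0 = 377.9070, v = 579.5·(-0.26391)/1.27088 + 251.3 = 130.9622
M2: Pc = R·M2+t = (+0.02694, -0.45031, +1.41421); u = 551.5·(+0.02694)/1.41421 + 332.0 = 342.5068, v = 579.5·(-0.45031)/1.41421 + 251.3 = 66.7766
M3: Pc = R·M3+t = (-0.20819, -0.38829, +1.36552); u = 551.5·(-0.20819)/1.36552 + 332.0 = 247.9175, v = 579.5·(-0.38829)/1.36552 + 251.3 = 86.5165

c0=(273.64, 155.57) c1=(377.91, 130.96) c2=(342.51, 66.78) c3=(247.92, 86.52)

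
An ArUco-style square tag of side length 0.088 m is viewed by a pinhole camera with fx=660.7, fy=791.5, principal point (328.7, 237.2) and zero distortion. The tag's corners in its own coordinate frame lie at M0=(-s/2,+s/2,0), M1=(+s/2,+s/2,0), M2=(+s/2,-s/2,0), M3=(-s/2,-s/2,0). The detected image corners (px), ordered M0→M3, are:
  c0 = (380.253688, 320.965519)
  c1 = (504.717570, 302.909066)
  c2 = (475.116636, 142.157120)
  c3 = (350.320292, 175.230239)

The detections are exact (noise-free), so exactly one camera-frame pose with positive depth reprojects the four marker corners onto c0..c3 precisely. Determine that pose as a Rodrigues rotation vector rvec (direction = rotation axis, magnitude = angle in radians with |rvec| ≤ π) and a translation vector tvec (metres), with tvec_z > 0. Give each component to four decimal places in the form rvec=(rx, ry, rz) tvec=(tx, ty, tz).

rvec=(0.1826, 0.4717, -0.2116) tvec=(0.0638, -0.0002, 0.4383)

Intrinsics K: fx=660.7, fy=791.5, cx=328.7, cy=237.2
Marker side s = 0.088 m; corners in marker frame (Z=0):
  M0 = (-0.0440, +0.0440, 0)
  M1 = (+0.0440, +0.0440, 0)
  M2 = (+0.0440, -0.0440, 0)
  M3 = (-0.0440, -0.0440, 0)
Detected image corners:
  c0 = (380.253688, 320.965519) px
  c1 = (504.717570, 302.909066) px
  c2 = (475.116636, 142.157120) px
  c3 = (350.320292, 175.230239) px
Planar DLT: solve 8×8 A·h = b for H (H[2,2]=1):
  H  [+960.39768 +460.18624 +424.86577]
  H  [-540.28896 +1804.44990 +236.87562]
  H  [-1.06601 +0.28492 +1.00000]
B = K⁻¹H; ‖b₁‖=2.281299, ‖b₂‖=2.281299; λ = 2/(‖b₁‖+‖b₂‖) = 0.438347, sign → tz>0 ⇒ λ=+0.438347
r₁ = λ·B[:,0] = (+0.86966,-0.15918,-0.46728); r₂ = λ·B[:,1] = (+0.24318,+0.96191,+0.12490)
r₃ = r₁×r₂ = (+0.42960,-0.22225,+0.87524); SVD([r₁ r₂ r₃]) → R = UVᵀ:
  R  [+0.86966 +0.24318 +0.42960]
  R  [-0.15918 +0.96191 -0.22225]
  R  [-0.46728 +0.12490 +0.87524]
t = (+0.06380, -0.00018, +0.43835) m
tr R = 2.706807; θ = arccos((tr R − 1)/2) = 0.548316 rad = 31.416°
axis k = ((R−Rᵀ)₃₂, (R−Rᵀ)₁₃, (R−Rᵀ)₂₁) / (2 sinθ) = (+0.332993, +0.860321, -0.385958)
rvec = θ·k = (+0.182585, +0.471728, -0.211627)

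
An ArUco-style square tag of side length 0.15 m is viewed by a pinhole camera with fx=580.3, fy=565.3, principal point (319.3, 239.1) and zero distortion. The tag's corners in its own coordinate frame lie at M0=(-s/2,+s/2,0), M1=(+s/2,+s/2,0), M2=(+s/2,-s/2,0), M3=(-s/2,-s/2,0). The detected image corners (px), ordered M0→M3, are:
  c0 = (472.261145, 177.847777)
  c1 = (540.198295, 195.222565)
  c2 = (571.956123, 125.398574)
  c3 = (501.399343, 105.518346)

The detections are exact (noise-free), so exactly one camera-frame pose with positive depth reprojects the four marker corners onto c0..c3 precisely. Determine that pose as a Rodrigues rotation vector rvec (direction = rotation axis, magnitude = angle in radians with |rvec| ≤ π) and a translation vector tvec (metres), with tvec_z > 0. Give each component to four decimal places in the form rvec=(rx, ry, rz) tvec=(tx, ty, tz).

rvec=(0.3921, -0.1272, 0.2560) tvec=(0.3944, -0.1745, 1.1321)

Intrinsics K: fx=580.3, fy=565.3, cx=319.3, cy=239.1
Marker side s = 0.15 m; corners in marker frame (Z=0):
  M0 = (-0.0750, +0.0750, 0)
  M1 = (+0.0750, +0.0750, 0)
  M2 = (+0.0750, -0.0750, 0)
  M3 = (-0.0750, -0.0750, 0)
Detected image corners:
  c0 = (472.261145, 177.847777) px
  c1 = (540.198295, 195.222565) px
  c2 = (571.956123, 125.398574) px
  c3 = (501.399343, 105.518346) px
Planar DLT: solve 8×8 A·h = b for H (H[2,2]=1):
  H  [+540.41194 -36.84931 +521.48301]
  H  [+146.85221 +521.88685 +151.95232]
  H  [+0.15145 +0.31879 +1.00000]
B = K⁻¹H; ‖b₁‖=0.883306, ‖b₂‖=0.883306; λ = 2/(‖b₁‖+‖b₂‖) = 1.132111, sign → tz>0 ⇒ λ=+1.132111
r₁ = λ·B[:,0] = (+0.95995,+0.22158,+0.17146); r₂ = λ·B[:,1] = (-0.27047,+0.89252,+0.36091)
r₃ = r₁×r₂ = (-0.07306,-0.39283,+0.91670); SVD([r₁ r₂ r₃]) → R = UVᵀ:
  R  [+0.95995 -0.27047 -0.07306]
  R  [+0.22158 +0.89252 -0.39283]
  R  [+0.17146 +0.36091 +0.91670]
t = (+0.39444, -0.17453, +1.13211) m
tr R = 2.769172; θ = arccos((tr R − 1)/2) = 0.485191 rad = 27.799°
axis k = ((R−Rᵀ)₃₂, (R−Rᵀ)₁₃, (R−Rᵀ)₂₁) / (2 sinθ) = (+0.808082, -0.262147, +0.527525)
rvec = θ·k = (+0.392074, -0.127191, +0.255950)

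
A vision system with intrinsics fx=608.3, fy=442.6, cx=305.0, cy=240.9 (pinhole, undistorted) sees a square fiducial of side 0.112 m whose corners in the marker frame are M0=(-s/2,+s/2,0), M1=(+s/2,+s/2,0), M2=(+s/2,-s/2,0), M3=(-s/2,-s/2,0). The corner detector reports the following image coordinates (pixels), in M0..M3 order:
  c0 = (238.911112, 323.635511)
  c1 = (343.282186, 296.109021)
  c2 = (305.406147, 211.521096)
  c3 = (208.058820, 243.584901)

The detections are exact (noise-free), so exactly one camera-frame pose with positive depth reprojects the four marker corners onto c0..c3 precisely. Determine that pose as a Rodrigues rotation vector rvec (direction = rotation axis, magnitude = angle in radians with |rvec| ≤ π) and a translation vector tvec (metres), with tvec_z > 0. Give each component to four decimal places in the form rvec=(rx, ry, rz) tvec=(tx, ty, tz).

rvec=(-0.1681, 0.4125, -0.3490) tvec=(-0.0310, 0.0351, 0.5674)

Intrinsics K: fx=608.3, fy=442.6, cx=305.0, cy=240.9
Marker side s = 0.112 m; corners in marker frame (Z=0):
  M0 = (-0.0560, +0.0560, 0)
  M1 = (+0.0560, +0.0560, 0)
  M2 = (+0.0560, -0.0560, 0)
  M3 = (-0.0560, -0.0560, 0)
Detected image corners:
  c0 = (238.911112, 323.635511) px
  c1 = (343.282186, 296.109021) px
  c2 = (305.406147, 211.521096) px
  c3 = (208.058820, 243.584901) px
Planar DLT: solve 8×8 A·h = b for H (H[2,2]=1):
  H  [+724.93899 +194.97182 +271.72259]
  H  [-438.04525 +625.64212 +268.31349]
  H  [-0.63845 -0.40425 +1.00000]
B = K⁻¹H; ‖b₁‖=1.762321, ‖b₂‖=1.762321; λ = 2/(‖b₁‖+‖b₂‖) = 0.567434, sign → tz>0 ⇒ λ=+0.567434
r₁ = λ·B[:,0] = (+0.85788,-0.36441,-0.36228); r₂ = λ·B[:,1] = (+0.29689,+0.92695,-0.22939)
r₃ = r₁×r₂ = (+0.41940,+0.08923,+0.90340); SVD([r₁ r₂ r₃]) → R = UVᵀ:
  R  [+0.85788 +0.29689 +0.41940]
  R  [-0.36441 +0.92695 +0.08923]
  R  [-0.36228 -0.22939 +0.90340]
t = (-0.03104, +0.03515, +0.56743) m
tr R = 2.688237; θ = arccos((tr R − 1)/2) = 0.565877 rad = 32.422°
axis k = ((R−Rᵀ)₃₂, (R−Rᵀ)₁₃, (R−Rᵀ)₂₁) / (2 sinθ) = (-0.297129, +0.728966, -0.616704)
rvec = θ·k = (-0.168139, +0.412505, -0.348979)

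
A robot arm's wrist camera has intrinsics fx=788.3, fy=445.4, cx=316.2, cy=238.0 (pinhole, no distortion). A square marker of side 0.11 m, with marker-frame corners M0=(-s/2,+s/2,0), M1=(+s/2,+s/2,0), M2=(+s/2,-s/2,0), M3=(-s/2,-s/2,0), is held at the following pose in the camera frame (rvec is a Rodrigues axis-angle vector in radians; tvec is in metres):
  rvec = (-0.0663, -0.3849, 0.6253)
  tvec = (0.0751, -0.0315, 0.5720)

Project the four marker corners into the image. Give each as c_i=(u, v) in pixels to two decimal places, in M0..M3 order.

Intrinsics K: fx=788.3, fy=445.4, cx=316.2, cy=238.0
Marker side s = 0.11 m; corners in marker frame (Z=0):
  M0 = (-0.0550, +0.0550, 0)
  M1 = (+0.0550, +0.0550, 0)
  M2 = (+0.0550, -0.0550, 0)
  M3 = (-0.0550, -0.0550, 0)
rvec = (-0.0663, -0.3849, 0.6253), |rvec| = θ = 0.73725 rad = 42.242°
Rodrigues: sinθ=0.67226, 1−cosθ=0.25968; R = I + sinθ·[k]× + (1−cosθ)·[k]×²:
    [+0.74242 -0.55798 -0.37077]
    [+0.58237 +0.81110 -0.05453]
    [+0.33116 -0.17544 +0.92712]
t = (0.0751, -0.0315, 0.5720) m
M0: Pc = R·M0+t = (+0.00358, -0.01892, +0.54414); u = 788.3·(+0.00358)/0.54414 + 316.2 = 321.3836, v = 445.4·(-0.01892)/0.54414 + 238.0 = 222.5133
M1: Pc = R·M1+t = (+0.08524, +0.04514, +0.58056); u = 788.3·(+0.08524)/0.58056 + 316.2 = 431.9456, v = 445.4·(+0.04514)/0.58056 + 238.0 = 272.6310
M2: Pc = R·M2+t = (+0.14662, -0.04408, +0.59986); u = 788.3·(+0.14662)/0.59986 + 316.2 = 508.8808, v = 445.4·(-0.04408)/0.59986 + 238.0 = 205.2703
M3: Pc = R·M3+t = (+0.06496, -0.10814, +0.56344); u = 788.3·(+0.06496)/0.56344 + 316.2 = 407.0797, v = 445.4·(-0.10814)/0.56344 + 238.0 = 152.5142

c0=(321.38, 222.51) c1=(431.95, 272.63) c2=(508.88, 205.27) c3=(407.08, 152.51)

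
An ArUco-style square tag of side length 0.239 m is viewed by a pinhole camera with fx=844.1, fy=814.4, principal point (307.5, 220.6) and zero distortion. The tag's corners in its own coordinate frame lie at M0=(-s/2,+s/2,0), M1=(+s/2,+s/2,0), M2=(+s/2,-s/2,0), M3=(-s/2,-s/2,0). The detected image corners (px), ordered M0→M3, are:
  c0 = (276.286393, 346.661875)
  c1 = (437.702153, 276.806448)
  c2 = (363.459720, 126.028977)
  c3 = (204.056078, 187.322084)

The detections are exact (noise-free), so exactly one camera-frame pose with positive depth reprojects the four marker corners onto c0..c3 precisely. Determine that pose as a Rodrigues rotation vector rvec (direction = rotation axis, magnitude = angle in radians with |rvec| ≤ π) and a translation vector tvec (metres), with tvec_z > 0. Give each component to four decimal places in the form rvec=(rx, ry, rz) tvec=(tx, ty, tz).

rvec=(-0.1908, -0.1665, -0.4094) tvec=(0.0188, 0.0163, 1.1335)

Intrinsics K: fx=844.1, fy=814.4, cx=307.5, cy=220.6
Marker side s = 0.239 m; corners in marker frame (Z=0):
  M0 = (-0.1195, +0.1195, 0)
  M1 = (+0.1195, +0.1195, 0)
  M2 = (+0.1195, -0.1195, 0)
  M3 = (-0.1195, -0.1195, 0)
Detected image corners:
  c0 = (276.286393, 346.661875) px
  c1 = (437.702153, 276.806448) px
  c2 = (363.459720, 126.028977) px
  c3 = (204.056078, 187.322084) px
Planar DLT: solve 8×8 A·h = b for H (H[2,2]=1):
  H  [+727.18601 +264.09701 +321.47448]
  H  [-233.08798 +617.39629 +232.29228]
  H  [+0.17505 -0.13240 +1.00000]
B = K⁻¹H; ‖b₁‖=0.882219, ‖b₂‖=0.882219; λ = 2/(‖b₁‖+‖b₂‖) = 1.133506, sign → tz>0 ⇒ λ=+1.133506
r₁ = λ·B[:,0] = (+0.90422,-0.37817,+0.19842); r₂ = λ·B[:,1] = (+0.40932,+0.89996,-0.15008)
r₃ = r₁×r₂ = (-0.12182,+0.21693,+0.96856); SVD([r₁ r₂ r₃]) → R = UVᵀ:
  R  [+0.90422 +0.40932 -0.12182]
  R  [-0.37817 +0.89996 +0.21693]
  R  [+0.19842 -0.15008 +0.96856]
t = (+0.01877, +0.01627, +1.13351) m
tr R = 2.772744; θ = arccos((tr R − 1)/2) = 0.481347 rad = 27.579°
axis k = ((R−Rᵀ)₃₂, (R−Rᵀ)₁₃, (R−Rᵀ)₂₁) / (2 sinθ) = (-0.396358, -0.345850, -0.850464)
rvec = θ·k = (-0.190786, -0.166474, -0.409368)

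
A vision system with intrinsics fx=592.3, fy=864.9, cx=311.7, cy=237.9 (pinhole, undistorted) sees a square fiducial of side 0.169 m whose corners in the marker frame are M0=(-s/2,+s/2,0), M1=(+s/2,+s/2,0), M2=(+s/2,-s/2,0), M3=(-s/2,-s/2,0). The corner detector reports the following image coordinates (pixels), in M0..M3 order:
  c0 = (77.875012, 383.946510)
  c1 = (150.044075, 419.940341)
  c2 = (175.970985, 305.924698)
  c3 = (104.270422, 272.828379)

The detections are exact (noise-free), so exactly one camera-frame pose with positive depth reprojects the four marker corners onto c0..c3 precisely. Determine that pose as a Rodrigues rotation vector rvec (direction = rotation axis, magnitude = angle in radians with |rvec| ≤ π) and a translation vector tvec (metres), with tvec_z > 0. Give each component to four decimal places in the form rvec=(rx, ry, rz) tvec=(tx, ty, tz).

Intrinsics K: fx=592.3, fy=864.9, cx=311.7, cy=237.9
Marker side s = 0.169 m; corners in marker frame (Z=0):
  M0 = (-0.0845, +0.0845, 0)
  M1 = (+0.0845, +0.0845, 0)
  M2 = (+0.0845, -0.0845, 0)
  M3 = (-0.0845, -0.0845, 0)
Detected image corners:
  c0 = (77.875012, 383.946510) px
  c1 = (150.044075, 419.940341) px
  c2 = (175.970985, 305.924698) px
  c3 = (104.270422, 272.828379) px
Planar DLT: solve 8×8 A·h = b for H (H[2,2]=1):
  H  [+409.58475 -165.54929 +126.74943]
  H  [+160.66355 +636.77690 +345.07366]
  H  [-0.12638 -0.08450 +1.00000]
B = K⁻¹H; ‖b₁‖=0.799500, ‖b₂‖=0.799500; λ = 2/(‖b₁‖+‖b₂‖) = 1.250782, sign → tz>0 ⇒ λ=+1.250782
r₁ = λ·B[:,0] = (+0.94812,+0.27582,-0.15807); r₂ = λ·B[:,1] = (-0.29398,+0.94995,-0.10569)
r₃ = r₁×r₂ = (+0.12101,+0.14668,+0.98176); SVD([r₁ r₂ r₃]) → R = UVᵀ:
  R  [+0.94812 -0.29398 +0.12101]
  R  [+0.27582 +0.94995 +0.14668]
  R  [-0.15807 -0.10569 +0.98176]
t = (-0.39057, +0.15499, +1.25078) m
tr R = 2.879828; θ = arccos((tr R − 1)/2) = 0.348419 rad = 19.963°
axis k = ((R−Rᵀ)₃₂, (R−Rᵀ)₁₃, (R−Rᵀ)₂₁) / (2 sinθ) = (-0.369591, +0.408716, +0.834478)
rvec = θ·k = (-0.128772, +0.142404, +0.290748)

rvec=(-0.1288, 0.1424, 0.2907) tvec=(-0.3906, 0.1550, 1.2508)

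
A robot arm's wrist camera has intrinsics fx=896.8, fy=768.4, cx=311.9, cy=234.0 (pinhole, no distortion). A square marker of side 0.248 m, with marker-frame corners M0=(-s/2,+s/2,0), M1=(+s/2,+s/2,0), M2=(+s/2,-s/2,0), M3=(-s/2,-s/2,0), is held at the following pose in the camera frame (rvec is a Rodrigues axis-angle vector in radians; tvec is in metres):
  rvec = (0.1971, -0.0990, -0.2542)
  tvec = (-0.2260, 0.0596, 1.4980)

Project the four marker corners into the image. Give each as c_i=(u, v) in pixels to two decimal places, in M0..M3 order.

c0=(124.97, 340.22) c1=(266.93, 306.76) c2=(229.39, 187.23) c3=(82.01, 220.39)

Intrinsics K: fx=896.8, fy=768.4, cx=311.9, cy=234.0
Marker side s = 0.248 m; corners in marker frame (Z=0):
  M0 = (-0.1240, +0.1240, 0)
  M1 = (+0.1240, +0.1240, 0)
  M2 = (+0.1240, -0.1240, 0)
  M3 = (-0.1240, -0.1240, 0)
rvec = (0.1971, -0.0990, -0.2542), |rvec| = θ = 0.33655 rad = 19.283°
Rodrigues: sinθ=0.33023, 1−cosθ=0.05610; R = I + sinθ·[k]× + (1−cosθ)·[k]×²:
    [+0.96314 +0.23976 -0.12196]
    [-0.25909 +0.94875 -0.18094]
    [+0.07233 +0.20586 +0.97590]
t = (-0.2260, 0.0596, 1.4980) m
M0: Pc = R·M0+t = (-0.31570, +0.20937, +1.51456); u = 896.8·(-0.31570)/1.51456 + 311.9 = 124.9686, v = 768.4·(+0.20937)/1.51456 + 234.0 = 340.2238
M1: Pc = R·M1+t = (-0.07684, +0.14512, +1.53250); u = 896.8·(-0.07684)/1.53250 + 311.9 = 266.9341, v = 768.4·(+0.14512)/1.53250 + 234.0 = 306.7627
M2: Pc = R·M2+t = (-0.13630, -0.09017, +1.48144); u = 896.8·(-0.13630)/1.48144 + 311.9 = 229.3891, v = 768.4·(-0.09017)/1.48144 + 234.0 = 187.2287
M3: Pc = R·M3+t = (-0.37516, -0.02592, +1.46350); u = 896.8·(-0.37516)/1.46350 + 311.9 = 82.0110, v = 768.4·(-0.02592)/1.46350 + 234.0 = 220.3920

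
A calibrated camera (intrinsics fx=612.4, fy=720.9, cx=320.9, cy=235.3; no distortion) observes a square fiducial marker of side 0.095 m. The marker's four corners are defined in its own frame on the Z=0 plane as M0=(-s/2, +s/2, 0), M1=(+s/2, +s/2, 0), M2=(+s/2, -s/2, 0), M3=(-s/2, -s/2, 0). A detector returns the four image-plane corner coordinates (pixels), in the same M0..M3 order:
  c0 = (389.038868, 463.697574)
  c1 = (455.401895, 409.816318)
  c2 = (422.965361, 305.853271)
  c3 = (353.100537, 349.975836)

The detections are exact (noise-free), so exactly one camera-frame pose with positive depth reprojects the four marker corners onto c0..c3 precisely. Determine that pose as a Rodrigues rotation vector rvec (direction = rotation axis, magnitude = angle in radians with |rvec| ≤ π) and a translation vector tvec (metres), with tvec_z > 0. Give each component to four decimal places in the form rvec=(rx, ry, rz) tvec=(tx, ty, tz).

rvec=(-0.0766, -0.6038, -0.3547) tvec=(0.0822, 0.1188, 0.5865)

Intrinsics K: fx=612.4, fy=720.9, cx=320.9, cy=235.3
Marker side s = 0.095 m; corners in marker frame (Z=0):
  M0 = (-0.0475, +0.0475, 0)
  M1 = (+0.0475, +0.0475, 0)
  M2 = (+0.0475, -0.0475, 0)
  M3 = (-0.0475, -0.0475, 0)
Detected image corners:
  c0 = (389.038868, 463.697574) px
  c1 = (455.401895, 409.816318) px
  c2 = (422.965361, 305.853271) px
  c3 = (353.100537, 349.975836) px
Planar DLT: solve 8×8 A·h = b for H (H[2,2]=1):
  H  [+1109.32801 +381.31569 +406.73819]
  H  [-145.63061 +1164.38806 +381.35081]
  H  [+0.96856 +0.05503 +1.00000]
B = K⁻¹H; ‖b₁‖=1.704926, ‖b₂‖=1.704926; λ = 2/(‖b₁‖+‖b₂‖) = 0.586536, sign → tz>0 ⇒ λ=+0.586536
r₁ = λ·B[:,0] = (+0.76479,-0.30391,+0.56809); r₂ = λ·B[:,1] = (+0.34830,+0.93683,+0.03228)
r₃ = r₁×r₂ = (-0.54201,+0.17318,+0.82233); SVD([r₁ r₂ r₃]) → R = UVᵀ:
  R  [+0.76479 +0.34830 -0.54201]
  R  [-0.30391 +0.93683 +0.17318]
  R  [+0.56809 +0.03228 +0.82233]
t = (+0.08221, +0.11883, +0.58654) m
tr R = 2.523954; θ = arccos((tr R − 1)/2) = 0.704436 rad = 40.361°
axis k = ((R−Rᵀ)₃₂, (R−Rᵀ)₁₃, (R−Rᵀ)₂₁) / (2 sinθ) = (-0.108784, -0.857088, -0.503554)
rvec = θ·k = (-0.076631, -0.603763, -0.354722)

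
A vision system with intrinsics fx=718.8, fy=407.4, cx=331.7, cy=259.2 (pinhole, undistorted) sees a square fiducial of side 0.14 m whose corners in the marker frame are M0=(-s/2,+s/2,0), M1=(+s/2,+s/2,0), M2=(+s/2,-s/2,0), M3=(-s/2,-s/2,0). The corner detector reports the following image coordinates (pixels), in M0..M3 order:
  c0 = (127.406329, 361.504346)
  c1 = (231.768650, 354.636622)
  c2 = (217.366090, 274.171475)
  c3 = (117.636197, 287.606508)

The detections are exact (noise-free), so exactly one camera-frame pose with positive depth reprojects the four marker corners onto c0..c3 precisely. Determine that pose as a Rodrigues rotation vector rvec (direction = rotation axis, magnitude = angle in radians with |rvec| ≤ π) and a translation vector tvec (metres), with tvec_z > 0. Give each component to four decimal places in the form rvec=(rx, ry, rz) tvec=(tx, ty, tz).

rvec=(-0.1481, 0.5144, -0.1750) tvec=(-0.1656, 0.1089, 0.7416)

Intrinsics K: fx=718.8, fy=407.4, cx=331.7, cy=259.2
Marker side s = 0.14 m; corners in marker frame (Z=0):
  M0 = (-0.0700, +0.0700, 0)
  M1 = (+0.0700, +0.0700, 0)
  M2 = (+0.0700, -0.0700, 0)
  M3 = (-0.0700, -0.0700, 0)
Detected image corners:
  c0 = (127.406329, 361.504346) px
  c1 = (231.768650, 354.636622) px
  c2 = (217.366090, 274.171475) px
  c3 = (117.636197, 287.606508) px
Planar DLT: solve 8×8 A·h = b for H (H[2,2]=1):
  H  [+617.46653 +42.48125 +171.15180]
  H  [-277.52866 +470.88669 +319.03628]
  H  [-0.64045 -0.24840 +1.00000]
B = K⁻¹H; ‖b₁‖=1.348385, ‖b₂‖=1.348385; λ = 2/(‖b₁‖+‖b₂‖) = 0.741628, sign → tz>0 ⇒ λ=+0.741628
r₁ = λ·B[:,0] = (+0.85626,-0.20302,-0.47498); r₂ = λ·B[:,1] = (+0.12884,+0.97440,-0.18422)
r₃ = r₁×r₂ = (+0.50022,+0.09654,+0.86050); SVD([r₁ r₂ r₃]) → R = UVᵀ:
  R  [+0.85626 +0.12884 +0.50022]
  R  [-0.20302 +0.97440 +0.09654]
  R  [-0.47498 -0.18422 +0.86050]
t = (-0.16565, +0.10893, +0.74163) m
tr R = 2.691165; θ = arccos((tr R − 1)/2) = 0.563141 rad = 32.266°
axis k = ((R−Rᵀ)₃₂, (R−Rᵀ)₁₃, (R−Rᵀ)₂₁) / (2 sinθ) = (-0.262962, +0.913369, -0.310819)
rvec = θ·k = (-0.148085, +0.514355, -0.175035)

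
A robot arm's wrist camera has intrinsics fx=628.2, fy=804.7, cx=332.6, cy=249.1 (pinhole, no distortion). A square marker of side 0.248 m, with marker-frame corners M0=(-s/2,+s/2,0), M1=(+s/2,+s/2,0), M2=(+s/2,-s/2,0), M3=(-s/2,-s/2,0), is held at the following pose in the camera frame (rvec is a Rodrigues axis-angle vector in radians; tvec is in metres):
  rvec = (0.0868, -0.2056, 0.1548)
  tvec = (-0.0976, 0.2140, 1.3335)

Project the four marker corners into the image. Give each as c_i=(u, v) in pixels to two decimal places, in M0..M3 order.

Intrinsics K: fx=628.2, fy=804.7, cx=332.6, cy=249.1
Marker side s = 0.248 m; corners in marker frame (Z=0):
  M0 = (-0.1240, +0.1240, 0)
  M1 = (+0.1240, +0.1240, 0)
  M2 = (+0.1240, -0.1240, 0)
  M3 = (-0.1240, -0.1240, 0)
rvec = (0.0868, -0.2056, 0.1548), |rvec| = θ = 0.27160 rad = 15.562°
Rodrigues: sinθ=0.26828, 1−cosθ=0.03666; R = I + sinθ·[k]× + (1−cosθ)·[k]×²:
    [+0.96709 -0.16177 -0.19640]
    [+0.14404 +0.98435 -0.10155]
    [+0.20976 +0.06992 +0.97525]
t = (-0.0976, 0.2140, 1.3335) m
M0: Pc = R·M0+t = (-0.23758, +0.31820, +1.31616); u = 628.2·(-0.23758)/1.31616 + 332.6 = 219.2044, v = 804.7·(+0.31820)/1.31616 + 249.1 = 443.6466
M1: Pc = R·M1+t = (+0.00226, +0.35392, +1.36818); u = 628.2·(+0.00226)/1.36818 + 332.6 = 333.6372, v = 804.7·(+0.35392)/1.36818 + 249.1 = 457.2590
M2: Pc = R·M2+t = (+0.04238, +0.10980, +1.35084); u = 628.2·(+0.04238)/1.35084 + 332.6 = 352.3078, v = 804.7·(+0.10980)/1.35084 + 249.1 = 314.5090
M3: Pc = R·M3+t = (-0.19746, +0.07408, +1.29882); u = 628.2·(-0.19746)/1.29882 + 332.6 = 237.0951, v = 804.7·(+0.07408)/1.29882 + 249.1 = 294.9975

c0=(219.20, 443.65) c1=(333.64, 457.26) c2=(352.31, 314.51) c3=(237.10, 295.00)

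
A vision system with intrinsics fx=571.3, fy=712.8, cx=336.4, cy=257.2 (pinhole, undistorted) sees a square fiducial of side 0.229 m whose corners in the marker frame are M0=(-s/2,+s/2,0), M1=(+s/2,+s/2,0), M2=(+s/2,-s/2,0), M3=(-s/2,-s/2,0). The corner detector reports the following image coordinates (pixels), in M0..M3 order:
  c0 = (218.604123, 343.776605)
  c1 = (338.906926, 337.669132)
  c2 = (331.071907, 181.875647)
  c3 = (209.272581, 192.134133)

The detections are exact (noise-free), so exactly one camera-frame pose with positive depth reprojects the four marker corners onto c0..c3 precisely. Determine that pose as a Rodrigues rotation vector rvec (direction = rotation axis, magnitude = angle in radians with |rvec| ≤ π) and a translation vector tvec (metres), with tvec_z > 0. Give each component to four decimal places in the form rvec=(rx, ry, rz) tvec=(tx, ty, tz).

Intrinsics K: fx=571.3, fy=712.8, cx=336.4, cy=257.2
Marker side s = 0.229 m; corners in marker frame (Z=0):
  M0 = (-0.1145, +0.1145, 0)
  M1 = (+0.1145, +0.1145, 0)
  M2 = (+0.1145, -0.1145, 0)
  M3 = (-0.1145, -0.1145, 0)
Detected image corners:
  c0 = (218.604123, 343.776605) px
  c1 = (338.906926, 337.669132) px
  c2 = (331.071907, 181.875647) px
  c3 = (209.272581, 192.134133) px
Planar DLT: solve 8×8 A·h = b for H (H[2,2]=1):
  H  [+497.12628 +54.57215 +273.70010]
  H  [-65.91191 +687.52791 +264.46419]
  H  [-0.11462 +0.06211 +1.00000]
B = K⁻¹H; ‖b₁‖=0.946017, ‖b₂‖=0.946017; λ = 2/(‖b₁‖+‖b₂‖) = 1.057064, sign → tz>0 ⇒ λ=+1.057064
r₁ = λ·B[:,0] = (+0.99116,-0.05403,-0.12116); r₂ = λ·B[:,1] = (+0.06231,+0.99589,+0.06566)
r₃ = r₁×r₂ = (+0.11711,-0.07263,+0.99046); SVD([r₁ r₂ r₃]) → R = UVᵀ:
  R  [+0.99116 +0.06231 +0.11711]
  R  [-0.05403 +0.99589 -0.07263]
  R  [-0.12116 +0.06566 +0.99046]
t = (-0.11601, +0.01077, +1.05706) m
tr R = 2.977516; θ = arccos((tr R − 1)/2) = 0.150086 rad = 8.599°
axis k = ((R−Rᵀ)₃₂, (R−Rᵀ)₁₃, (R−Rᵀ)₂₁) / (2 sinθ) = (+0.462415, +0.796755, -0.389042)
rvec = θ·k = (+0.069402, +0.119582, -0.058390)

rvec=(0.0694, 0.1196, -0.0584) tvec=(-0.1160, 0.0108, 1.0571)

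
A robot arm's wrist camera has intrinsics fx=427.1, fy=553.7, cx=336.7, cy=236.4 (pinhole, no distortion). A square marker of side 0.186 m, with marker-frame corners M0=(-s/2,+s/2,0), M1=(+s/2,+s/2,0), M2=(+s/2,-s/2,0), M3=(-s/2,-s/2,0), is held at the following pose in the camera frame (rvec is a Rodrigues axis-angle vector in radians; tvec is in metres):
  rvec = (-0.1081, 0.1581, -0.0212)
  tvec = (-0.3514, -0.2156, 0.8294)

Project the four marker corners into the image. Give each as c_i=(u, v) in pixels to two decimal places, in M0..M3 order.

c0=(110.25, 156.44) c1=(199.55, 149.77) c2=(201.72, 27.82) c3=(114.47, 38.48)

Intrinsics K: fx=427.1, fy=553.7, cx=336.7, cy=236.4
Marker side s = 0.186 m; corners in marker frame (Z=0):
  M0 = (-0.0930, +0.0930, 0)
  M1 = (+0.0930, +0.0930, 0)
  M2 = (+0.0930, -0.0930, 0)
  M3 = (-0.0930, -0.0930, 0)
rvec = (-0.1081, 0.1581, -0.0212), |rvec| = θ = 0.19269 rad = 11.041°
Rodrigues: sinθ=0.19150, 1−cosθ=0.01851; R = I + sinθ·[k]× + (1−cosθ)·[k]×²:
    [+0.98732 +0.01255 +0.15827]
    [-0.02959 +0.99395 +0.10576]
    [-0.15598 -0.10910 +0.98172]
t = (-0.3514, -0.2156, 0.8294) m
M0: Pc = R·M0+t = (-0.44205, -0.12041, +0.83376); u = 427.1·(-0.44205)/0.83376 + 336.7 = 110.2547, v = 553.7·(-0.12041)/0.83376 + 236.4 = 156.4351
M1: Pc = R·M1+t = (-0.25841, -0.12591, +0.80475); u = 427.1·(-0.25841)/0.80475 + 336.7 = 199.5539, v = 553.7·(-0.12591)/0.80475 + 236.4 = 149.7657
M2: Pc = R·M2+t = (-0.26075, -0.31079, +0.82504); u = 427.1·(-0.26075)/0.82504 + 336.7 = 201.7188, v = 553.7·(-0.31079)/0.82504 + 236.4 = 27.8236
M3: Pc = R·M3+t = (-0.44439, -0.30529, +0.85405); u = 427.1·(-0.44439)/0.85405 + 336.7 = 114.4679, v = 553.7·(-0.30529)/0.85405 + 236.4 = 38.4769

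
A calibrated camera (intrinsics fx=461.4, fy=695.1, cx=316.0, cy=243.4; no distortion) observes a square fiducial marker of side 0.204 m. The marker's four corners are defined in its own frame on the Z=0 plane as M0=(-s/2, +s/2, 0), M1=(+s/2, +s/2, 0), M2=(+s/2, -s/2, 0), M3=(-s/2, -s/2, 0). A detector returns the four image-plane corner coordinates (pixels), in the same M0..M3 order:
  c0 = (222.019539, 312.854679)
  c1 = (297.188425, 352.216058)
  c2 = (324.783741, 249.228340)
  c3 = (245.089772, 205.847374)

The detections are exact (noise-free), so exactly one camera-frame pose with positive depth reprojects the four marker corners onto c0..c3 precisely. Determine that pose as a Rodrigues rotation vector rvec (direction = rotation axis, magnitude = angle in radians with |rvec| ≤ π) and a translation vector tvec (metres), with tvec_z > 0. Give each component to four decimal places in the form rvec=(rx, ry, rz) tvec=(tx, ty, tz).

rvec=(0.3726, -0.0117, 0.3567) tvec=(-0.1093, 0.0636, 1.1497)

Intrinsics K: fx=461.4, fy=695.1, cx=316.0, cy=243.4
Marker side s = 0.204 m; corners in marker frame (Z=0):
  M0 = (-0.1020, +0.1020, 0)
  M1 = (+0.1020, +0.1020, 0)
  M2 = (+0.1020, -0.1020, 0)
  M3 = (-0.1020, -0.1020, 0)
Detected image corners:
  c0 = (222.019539, 312.854679) px
  c1 = (297.188425, 352.216058) px
  c2 = (324.783741, 249.228340) px
  c3 = (245.089772, 205.847374) px
Planar DLT: solve 8×8 A·h = b for H (H[2,2]=1):
  H  [+397.25392 -40.35697 +272.13386]
  H  [+221.04139 +600.91847 +281.82645]
  H  [+0.06625 +0.30814 +1.00000]
B = K⁻¹H; ‖b₁‖=0.869775, ‖b₂‖=0.869775; λ = 2/(‖b₁‖+‖b₂‖) = 1.149722, sign → tz>0 ⇒ λ=+1.149722
r₁ = λ·B[:,0] = (+0.93772,+0.33894,+0.07616); r₂ = λ·B[:,1] = (-0.34320,+0.86989,+0.35428)
r₃ = r₁×r₂ = (+0.05383,-0.35835,+0.93203); SVD([r₁ r₂ r₃]) → R = UVᵀ:
  R  [+0.93772 -0.34320 +0.05383]
  R  [+0.33894 +0.86989 -0.35835]
  R  [+0.07616 +0.35428 +0.93203]
t = (-0.10931, +0.06356, +1.14972) m
tr R = 2.739639; θ = arccos((tr R − 1)/2) = 0.515960 rad = 29.562°
axis k = ((R−Rᵀ)₃₂, (R−Rᵀ)₁₃, (R−Rᵀ)₂₁) / (2 sinθ) = (+0.722208, -0.022638, +0.691305)
rvec = θ·k = (+0.372631, -0.011681, +0.356686)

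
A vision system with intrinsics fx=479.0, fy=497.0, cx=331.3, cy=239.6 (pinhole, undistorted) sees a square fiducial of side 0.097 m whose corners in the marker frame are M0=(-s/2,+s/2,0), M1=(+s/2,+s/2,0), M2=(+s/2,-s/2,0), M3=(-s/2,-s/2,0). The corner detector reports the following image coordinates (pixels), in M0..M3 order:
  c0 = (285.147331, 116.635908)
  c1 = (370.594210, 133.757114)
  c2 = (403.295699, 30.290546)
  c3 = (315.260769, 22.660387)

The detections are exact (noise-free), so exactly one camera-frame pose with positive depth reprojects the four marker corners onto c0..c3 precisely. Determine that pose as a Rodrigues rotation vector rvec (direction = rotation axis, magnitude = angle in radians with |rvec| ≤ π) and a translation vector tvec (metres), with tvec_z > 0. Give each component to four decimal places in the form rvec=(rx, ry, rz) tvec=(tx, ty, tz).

rvec=(-0.0968, 0.4642, 0.3059) tvec=(0.0099, -0.1524, 0.4613)

Intrinsics K: fx=479.0, fy=497.0, cx=331.3, cy=239.6
Marker side s = 0.097 m; corners in marker frame (Z=0):
  M0 = (-0.0485, +0.0485, 0)
  M1 = (+0.0485, +0.0485, 0)
  M2 = (+0.0485, -0.0485, 0)
  M3 = (-0.0485, -0.0485, 0)
Detected image corners:
  c0 = (285.147331, 116.635908) px
  c1 = (370.594210, 133.757114) px
  c2 = (403.295699, 30.290546) px
  c3 = (315.260769, 22.660387) px
Planar DLT: solve 8×8 A·h = b for H (H[2,2]=1):
  H  [+555.85205 -340.00454 +341.53998]
  H  [+52.77063 +1011.68557 +75.42295]
  H  [-0.98499 -0.04905 +1.00000]
B = K⁻¹H; ‖b₁‖=2.167874, ‖b₂‖=2.167874; λ = 2/(‖b₁‖+‖b₂‖) = 0.461281, sign → tz>0 ⇒ λ=+0.461281
r₁ = λ·B[:,0] = (+0.84955,+0.26802,-0.45436); r₂ = λ·B[:,1] = (-0.31178,+0.94989,-0.02263)
r₃ = r₁×r₂ = (+0.42552,+0.16088,+0.89053); SVD([r₁ r₂ r₃]) → R = UVᵀ:
  R  [+0.84955 -0.31178 +0.42552]
  R  [+0.26802 +0.94989 +0.16088]
  R  [-0.45436 -0.02263 +0.89053]
t = (+0.00986, -0.15238, +0.46128) m
tr R = 2.689964; θ = arccos((tr R − 1)/2) = 0.564265 rad = 32.330°
axis k = ((R−Rᵀ)₃₂, (R−Rᵀ)₁₃, (R−Rᵀ)₂₁) / (2 sinθ) = (-0.171569, +0.822630, +0.542074)
rvec = θ·k = (-0.096810, +0.464181, +0.305873)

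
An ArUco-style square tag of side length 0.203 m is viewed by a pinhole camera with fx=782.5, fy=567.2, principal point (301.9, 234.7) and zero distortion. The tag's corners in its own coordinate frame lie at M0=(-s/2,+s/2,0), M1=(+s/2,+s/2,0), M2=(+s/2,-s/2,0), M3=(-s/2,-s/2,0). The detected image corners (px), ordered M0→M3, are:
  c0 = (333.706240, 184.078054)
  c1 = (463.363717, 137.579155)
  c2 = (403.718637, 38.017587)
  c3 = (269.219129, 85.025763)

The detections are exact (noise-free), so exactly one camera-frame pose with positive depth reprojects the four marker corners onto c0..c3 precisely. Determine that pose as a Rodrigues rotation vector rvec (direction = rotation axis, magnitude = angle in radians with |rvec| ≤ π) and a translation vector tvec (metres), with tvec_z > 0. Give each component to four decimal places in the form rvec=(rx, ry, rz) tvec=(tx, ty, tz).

Intrinsics K: fx=782.5, fy=567.2, cx=301.9, cy=234.7
Marker side s = 0.203 m; corners in marker frame (Z=0):
  M0 = (-0.1015, +0.1015, 0)
  M1 = (+0.1015, +0.1015, 0)
  M2 = (+0.1015, -0.1015, 0)
  M3 = (-0.1015, -0.1015, 0)
Detected image corners:
  c0 = (333.706240, 184.078054) px
  c1 = (463.363717, 137.579155) px
  c2 = (403.718637, 38.017587) px
  c3 = (269.219129, 85.025763) px
Planar DLT: solve 8×8 A·h = b for H (H[2,2]=1):
  H  [+668.42553 +363.60243 +368.32634]
  H  [-224.85269 +506.72384 +111.85330]
  H  [+0.04893 +0.15760 +1.00000]
B = K⁻¹H; ‖b₁‖=0.934774, ‖b₂‖=0.934774; λ = 2/(‖b₁‖+‖b₂‖) = 1.069777, sign → tz>0 ⇒ λ=+1.069777
r₁ = λ·B[:,0] = (+0.89363,-0.44575,+0.05235); r₂ = λ·B[:,1] = (+0.43204,+0.88595,+0.16859)
r₃ = r₁×r₂ = (-0.12153,-0.12804,+0.98429); SVD([r₁ r₂ r₃]) → R = UVᵀ:
  R  [+0.89363 +0.43204 -0.12153]
  R  [-0.44575 +0.88595 -0.12804]
  R  [+0.05235 +0.16859 +0.98429]
t = (+0.09081, -0.23170, +1.06978) m
tr R = 2.763874; θ = arccos((tr R − 1)/2) = 0.490840 rad = 28.123°
axis k = ((R−Rᵀ)₃₂, (R−Rᵀ)₁₃, (R−Rᵀ)₂₁) / (2 sinθ) = (+0.314656, -0.184439, -0.931114)
rvec = θ·k = (+0.154446, -0.090530, -0.457028)

rvec=(0.1544, -0.0905, -0.4570) tvec=(0.0908, -0.2317, 1.0698)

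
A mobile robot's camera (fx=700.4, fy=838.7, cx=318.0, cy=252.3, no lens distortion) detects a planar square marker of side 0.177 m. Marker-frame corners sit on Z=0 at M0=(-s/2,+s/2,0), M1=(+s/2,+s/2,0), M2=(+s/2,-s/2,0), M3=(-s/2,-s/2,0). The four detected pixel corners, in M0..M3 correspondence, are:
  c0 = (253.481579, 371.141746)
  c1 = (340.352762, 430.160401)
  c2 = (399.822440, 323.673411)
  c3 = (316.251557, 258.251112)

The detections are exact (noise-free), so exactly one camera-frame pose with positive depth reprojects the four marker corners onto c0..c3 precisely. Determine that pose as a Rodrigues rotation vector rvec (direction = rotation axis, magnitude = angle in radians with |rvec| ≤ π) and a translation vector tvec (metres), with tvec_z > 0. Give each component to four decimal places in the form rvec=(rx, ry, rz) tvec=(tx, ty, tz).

Intrinsics K: fx=700.4, fy=838.7, cx=318.0, cy=252.3
Marker side s = 0.177 m; corners in marker frame (Z=0):
  M0 = (-0.0885, +0.0885, 0)
  M1 = (+0.0885, +0.0885, 0)
  M2 = (+0.0885, -0.0885, 0)
  M3 = (-0.0885, -0.0885, 0)
Detected image corners:
  c0 = (253.481579, 371.141746) px
  c1 = (340.352762, 430.160401) px
  c2 = (399.822440, 323.673411) px
  c3 = (316.251557, 258.251112) px
Planar DLT: solve 8×8 A·h = b for H (H[2,2]=1):
  H  [+587.15234 -340.90959 +328.65974]
  H  [+463.08949 +623.55956 +346.75633]
  H  [+0.32267 +0.01262 +1.00000]
B = K⁻¹H; ‖b₁‖=0.888717, ‖b₂‖=0.888717; λ = 2/(‖b₁‖+‖b₂‖) = 1.125217, sign → tz>0 ⇒ λ=+1.125217
r₁ = λ·B[:,0] = (+0.77844,+0.51207,+0.36307); r₂ = λ·B[:,1] = (-0.55413,+0.83231,+0.01420)
r₃ = r₁×r₂ = (-0.29492,-0.21225,+0.93165); SVD([r₁ r₂ r₃]) → R = UVᵀ:
  R  [+0.77844 -0.55413 -0.29492]
  R  [+0.51207 +0.83231 -0.21225]
  R  [+0.36307 +0.01420 +0.93165]
t = (+0.01713, +0.12672, +1.12522) m
tr R = 2.542395; θ = arccos((tr R − 1)/2) = 0.690076 rad = 39.538°
axis k = ((R−Rᵀ)₃₂, (R−Rᵀ)₁₃, (R−Rᵀ)₂₁) / (2 sinθ) = (+0.177862, -0.516804, +0.837424)
rvec = θ·k = (+0.122738, -0.356634, +0.577887)

rvec=(0.1227, -0.3566, 0.5779) tvec=(0.0171, 0.1267, 1.1252)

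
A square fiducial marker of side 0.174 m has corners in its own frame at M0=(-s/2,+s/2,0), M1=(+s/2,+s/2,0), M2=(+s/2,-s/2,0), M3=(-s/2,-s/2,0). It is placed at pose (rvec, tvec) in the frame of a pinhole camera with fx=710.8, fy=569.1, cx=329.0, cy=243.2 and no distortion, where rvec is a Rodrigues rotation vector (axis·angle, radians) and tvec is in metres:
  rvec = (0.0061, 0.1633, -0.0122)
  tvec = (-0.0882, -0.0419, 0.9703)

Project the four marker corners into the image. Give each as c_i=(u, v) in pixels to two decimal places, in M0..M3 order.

c0=(204.19, 269.84) c1=(328.06, 269.42) c2=(326.42, 165.84) c3=(202.49, 169.24)

Intrinsics K: fx=710.8, fy=569.1, cx=329.0, cy=243.2
Marker side s = 0.174 m; corners in marker frame (Z=0):
  M0 = (-0.0870, +0.0870, 0)
  M1 = (+0.0870, +0.0870, 0)
  M2 = (+0.0870, -0.0870, 0)
  M3 = (-0.0870, -0.0870, 0)
rvec = (0.0061, 0.1633, -0.0122), |rvec| = θ = 0.16387 rad = 9.389°
Rodrigues: sinθ=0.16314, 1−cosθ=0.01340; R = I + sinθ·[k]× + (1−cosθ)·[k]×²:
    [+0.98662 +0.01264 +0.16253]
    [-0.01165 +0.99991 -0.00707]
    [-0.16261 +0.00508 +0.98668]
t = (-0.0882, -0.0419, 0.9703) m
M0: Pc = R·M0+t = (-0.17294, +0.04611, +0.98489); u = 710.8·(-0.17294)/0.98489 + 329.0 = 204.1909, v = 569.1·(+0.04611)/0.98489 + 243.2 = 269.8411
M1: Pc = R·M1+t = (-0.00126, +0.04408, +0.95660); u = 710.8·(-0.00126)/0.95660 + 329.0 = 328.0608, v = 569.1·(+0.04408)/0.95660 + 243.2 = 269.4233
M2: Pc = R·M2+t = (-0.00346, -0.12991, +0.95571); u = 710.8·(-0.00346)/0.95571 + 329.0 = 326.4239, v = 569.1·(-0.12991)/0.95571 + 243.2 = 165.8449
M3: Pc = R·M3+t = (-0.17514, -0.12788, +0.98400); u = 710.8·(-0.17514)/0.98400 + 329.0 = 202.4898, v = 569.1·(-0.12788)/0.98400 + 243.2 = 169.2414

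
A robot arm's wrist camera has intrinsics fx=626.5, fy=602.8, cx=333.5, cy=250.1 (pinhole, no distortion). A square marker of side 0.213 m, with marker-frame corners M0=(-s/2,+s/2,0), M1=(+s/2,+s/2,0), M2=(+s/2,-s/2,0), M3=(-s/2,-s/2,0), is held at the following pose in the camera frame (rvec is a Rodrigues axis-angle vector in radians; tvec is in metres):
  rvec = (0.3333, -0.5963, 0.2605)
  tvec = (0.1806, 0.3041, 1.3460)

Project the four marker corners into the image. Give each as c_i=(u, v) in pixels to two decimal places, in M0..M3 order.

c0=(362.33, 428.10) c1=(434.10, 425.40) c2=(469.76, 346.77) c3=(398.74, 341.78)

Intrinsics K: fx=626.5, fy=602.8, cx=333.5, cy=250.1
Marker side s = 0.213 m; corners in marker frame (Z=0):
  M0 = (-0.1065, +0.1065, 0)
  M1 = (+0.1065, +0.1065, 0)
  M2 = (+0.1065, -0.1065, 0)
  M3 = (-0.1065, -0.1065, 0)
rvec = (0.3333, -0.5963, 0.2605), |rvec| = θ = 0.73111 rad = 41.890°
Rodrigues: sinθ=0.66770, 1−cosθ=0.25557; R = I + sinθ·[k]× + (1−cosθ)·[k]×²:
    [+0.79755 -0.33293 -0.50307]
    [+0.14288 +0.91444 -0.37866]
    [+0.58609 +0.23012 +0.77688]
t = (0.1806, 0.3041, 1.3460) m
M0: Pc = R·M0+t = (+0.06020, +0.38627, +1.30809); u = 626.5·(+0.06020)/1.30809 + 333.5 = 362.3343, v = 602.8·(+0.38627)/1.30809 + 250.1 = 428.1034
M1: Pc = R·M1+t = (+0.23008, +0.41670, +1.43293); u = 626.5·(+0.23008)/1.43293 + 333.5 = 434.0956, v = 602.8·(+0.41670)/1.43293 + 250.1 = 425.3983
M2: Pc = R·M2+t = (+0.30100, +0.22193, +1.38391); u = 626.5·(+0.30100)/1.38391 + 333.5 = 469.7616, v = 602.8·(+0.22193)/1.38391 + 250.1 = 346.7671
M3: Pc = R·M3+t = (+0.13112, +0.19150, +1.25907); u = 626.5·(+0.13112)/1.25907 + 333.5 = 398.7429, v = 602.8·(+0.19150)/1.25907 + 250.1 = 341.7812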